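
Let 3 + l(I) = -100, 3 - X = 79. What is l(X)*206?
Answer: -21218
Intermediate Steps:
X = -76 (X = 3 - 1*79 = 3 - 79 = -76)
l(I) = -103 (l(I) = -3 - 100 = -103)
l(X)*206 = -103*206 = -21218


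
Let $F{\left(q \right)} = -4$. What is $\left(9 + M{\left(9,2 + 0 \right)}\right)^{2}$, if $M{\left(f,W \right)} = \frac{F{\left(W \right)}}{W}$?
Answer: $49$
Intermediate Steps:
$M{\left(f,W \right)} = - \frac{4}{W}$
$\left(9 + M{\left(9,2 + 0 \right)}\right)^{2} = \left(9 - \frac{4}{2 + 0}\right)^{2} = \left(9 - \frac{4}{2}\right)^{2} = \left(9 - 2\right)^{2} = 7^{2} = 49$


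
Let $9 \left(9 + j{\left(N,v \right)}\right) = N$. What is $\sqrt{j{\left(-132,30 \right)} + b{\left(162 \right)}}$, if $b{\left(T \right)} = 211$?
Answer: $\frac{\sqrt{1686}}{3} \approx 13.687$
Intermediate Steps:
$j{\left(N,v \right)} = -9 + \frac{N}{9}$
$\sqrt{j{\left(-132,30 \right)} + b{\left(162 \right)}} = \sqrt{\left(-9 + \frac{1}{9} \left(-132\right)\right) + 211} = \sqrt{\left(-9 - \frac{44}{3}\right) + 211} = \sqrt{- \frac{71}{3} + 211} = \sqrt{\frac{562}{3}} = \frac{\sqrt{1686}}{3}$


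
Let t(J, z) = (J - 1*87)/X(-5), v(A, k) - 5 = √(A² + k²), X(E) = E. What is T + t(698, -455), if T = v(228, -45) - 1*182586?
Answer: -913516/5 + 3*√6001 ≈ -1.8247e+5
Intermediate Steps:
v(A, k) = 5 + √(A² + k²)
T = -182581 + 3*√6001 (T = (5 + √(228² + (-45)²)) - 1*182586 = (5 + √(51984 + 2025)) - 182586 = (5 + √54009) - 182586 = (5 + 3*√6001) - 182586 = -182581 + 3*√6001 ≈ -1.8235e+5)
t(J, z) = 87/5 - J/5 (t(J, z) = (J - 1*87)/(-5) = (J - 87)*(-⅕) = (-87 + J)*(-⅕) = 87/5 - J/5)
T + t(698, -455) = (-182581 + 3*√6001) + (87/5 - ⅕*698) = (-182581 + 3*√6001) + (87/5 - 698/5) = (-182581 + 3*√6001) - 611/5 = -913516/5 + 3*√6001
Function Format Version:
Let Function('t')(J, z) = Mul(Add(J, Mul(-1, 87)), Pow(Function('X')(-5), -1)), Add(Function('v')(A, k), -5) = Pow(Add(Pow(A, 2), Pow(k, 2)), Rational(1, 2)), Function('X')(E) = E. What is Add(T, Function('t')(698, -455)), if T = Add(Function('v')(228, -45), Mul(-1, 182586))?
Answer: Add(Rational(-913516, 5), Mul(3, Pow(6001, Rational(1, 2)))) ≈ -1.8247e+5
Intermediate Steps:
Function('v')(A, k) = Add(5, Pow(Add(Pow(A, 2), Pow(k, 2)), Rational(1, 2)))
T = Add(-182581, Mul(3, Pow(6001, Rational(1, 2)))) (T = Add(Add(5, Pow(Add(Pow(228, 2), Pow(-45, 2)), Rational(1, 2))), Mul(-1, 182586)) = Add(Add(5, Pow(Add(51984, 2025), Rational(1, 2))), -182586) = Add(Add(5, Pow(54009, Rational(1, 2))), -182586) = Add(Add(5, Mul(3, Pow(6001, Rational(1, 2)))), -182586) = Add(-182581, Mul(3, Pow(6001, Rational(1, 2)))) ≈ -1.8235e+5)
Function('t')(J, z) = Add(Rational(87, 5), Mul(Rational(-1, 5), J)) (Function('t')(J, z) = Mul(Add(J, Mul(-1, 87)), Pow(-5, -1)) = Mul(Add(J, -87), Rational(-1, 5)) = Mul(Add(-87, J), Rational(-1, 5)) = Add(Rational(87, 5), Mul(Rational(-1, 5), J)))
Add(T, Function('t')(698, -455)) = Add(Add(-182581, Mul(3, Pow(6001, Rational(1, 2)))), Add(Rational(87, 5), Mul(Rational(-1, 5), 698))) = Add(Add(-182581, Mul(3, Pow(6001, Rational(1, 2)))), Add(Rational(87, 5), Rational(-698, 5))) = Add(Add(-182581, Mul(3, Pow(6001, Rational(1, 2)))), Rational(-611, 5)) = Add(Rational(-913516, 5), Mul(3, Pow(6001, Rational(1, 2))))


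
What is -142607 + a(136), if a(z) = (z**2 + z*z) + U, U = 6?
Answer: -105609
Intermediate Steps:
a(z) = 6 + 2*z**2 (a(z) = (z**2 + z*z) + 6 = (z**2 + z**2) + 6 = 2*z**2 + 6 = 6 + 2*z**2)
-142607 + a(136) = -142607 + (6 + 2*136**2) = -142607 + (6 + 2*18496) = -142607 + (6 + 36992) = -142607 + 36998 = -105609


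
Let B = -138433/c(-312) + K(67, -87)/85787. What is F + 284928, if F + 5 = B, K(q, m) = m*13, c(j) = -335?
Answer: 630782794017/2210665 ≈ 2.8534e+5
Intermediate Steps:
K(q, m) = 13*m
B = 913490222/2210665 (B = -138433/(-335) + (13*(-87))/85787 = -138433*(-1/335) - 1131*1/85787 = 138433/335 - 87/6599 = 913490222/2210665 ≈ 413.22)
F = 902436897/2210665 (F = -5 + 913490222/2210665 = 902436897/2210665 ≈ 408.22)
F + 284928 = 902436897/2210665 + 284928 = 630782794017/2210665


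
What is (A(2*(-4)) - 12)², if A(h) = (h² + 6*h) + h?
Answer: 16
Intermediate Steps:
A(h) = h² + 7*h
(A(2*(-4)) - 12)² = ((2*(-4))*(7 + 2*(-4)) - 12)² = (-8*(7 - 8) - 12)² = (-8*(-1) - 12)² = (8 - 12)² = (-4)² = 16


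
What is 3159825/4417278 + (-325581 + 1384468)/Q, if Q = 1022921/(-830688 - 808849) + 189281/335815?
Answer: -214607254261227221615540/12213410245078467 ≈ -1.7571e+7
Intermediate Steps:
Q = -33179012718/550581117655 (Q = 1022921/(-1639537) + 189281*(1/335815) = 1022921*(-1/1639537) + 189281/335815 = -1022921/1639537 + 189281/335815 = -33179012718/550581117655 ≈ -0.060262)
3159825/4417278 + (-325581 + 1384468)/Q = 3159825/4417278 + (-325581 + 1384468)/(-33179012718/550581117655) = 3159825*(1/4417278) + 1058887*(-550581117655/33179012718) = 1053275/1472426 - 583003187930349985/33179012718 = -214607254261227221615540/12213410245078467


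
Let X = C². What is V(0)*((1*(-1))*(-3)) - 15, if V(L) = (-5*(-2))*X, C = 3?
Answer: 255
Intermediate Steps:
X = 9 (X = 3² = 9)
V(L) = 90 (V(L) = -5*(-2)*9 = 10*9 = 90)
V(0)*((1*(-1))*(-3)) - 15 = 90*((1*(-1))*(-3)) - 15 = 90*(-1*(-3)) - 15 = 90*3 - 15 = 270 - 15 = 255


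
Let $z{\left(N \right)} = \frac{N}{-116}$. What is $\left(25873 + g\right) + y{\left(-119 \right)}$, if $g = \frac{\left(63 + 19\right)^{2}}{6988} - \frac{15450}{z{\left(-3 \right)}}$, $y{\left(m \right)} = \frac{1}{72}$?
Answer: $- \frac{71888829389}{125784} \approx -5.7153 \cdot 10^{5}$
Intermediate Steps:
$z{\left(N \right)} = - \frac{N}{116}$ ($z{\left(N \right)} = N \left(- \frac{1}{116}\right) = - \frac{N}{116}$)
$y{\left(m \right)} = \frac{1}{72}$
$g = - \frac{1043656119}{1747}$ ($g = \frac{\left(63 + 19\right)^{2}}{6988} - \frac{15450}{\left(- \frac{1}{116}\right) \left(-3\right)} = 82^{2} \cdot \frac{1}{6988} - \frac{15450}{\frac{3}{116}} = 6724 \cdot \frac{1}{6988} - 597400 = \frac{1681}{1747} - 597400 = - \frac{1043656119}{1747} \approx -5.974 \cdot 10^{5}$)
$\left(25873 + g\right) + y{\left(-119 \right)} = \left(25873 - \frac{1043656119}{1747}\right) + \frac{1}{72} = - \frac{998455988}{1747} + \frac{1}{72} = - \frac{71888829389}{125784}$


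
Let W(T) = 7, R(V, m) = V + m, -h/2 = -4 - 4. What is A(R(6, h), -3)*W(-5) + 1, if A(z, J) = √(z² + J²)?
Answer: 1 + 7*√493 ≈ 156.43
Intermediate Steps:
h = 16 (h = -2*(-4 - 4) = -2*(-8) = 16)
A(z, J) = √(J² + z²)
A(R(6, h), -3)*W(-5) + 1 = √((-3)² + (6 + 16)²)*7 + 1 = √(9 + 22²)*7 + 1 = √(9 + 484)*7 + 1 = √493*7 + 1 = 7*√493 + 1 = 1 + 7*√493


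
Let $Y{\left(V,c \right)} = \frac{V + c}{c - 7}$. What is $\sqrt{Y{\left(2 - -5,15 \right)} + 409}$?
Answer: $\frac{3 \sqrt{183}}{2} \approx 20.292$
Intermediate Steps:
$Y{\left(V,c \right)} = \frac{V + c}{-7 + c}$
$\sqrt{Y{\left(2 - -5,15 \right)} + 409} = \sqrt{\frac{\left(2 - -5\right) + 15}{-7 + 15} + 409} = \sqrt{\frac{\left(2 + 5\right) + 15}{8} + 409} = \sqrt{\frac{7 + 15}{8} + 409} = \sqrt{\frac{1}{8} \cdot 22 + 409} = \sqrt{\frac{11}{4} + 409} = \sqrt{\frac{1647}{4}} = \frac{3 \sqrt{183}}{2}$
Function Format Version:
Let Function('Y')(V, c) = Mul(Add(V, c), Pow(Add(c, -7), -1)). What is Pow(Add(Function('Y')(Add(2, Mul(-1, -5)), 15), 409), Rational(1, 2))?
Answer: Mul(Rational(3, 2), Pow(183, Rational(1, 2))) ≈ 20.292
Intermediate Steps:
Function('Y')(V, c) = Mul(Pow(Add(-7, c), -1), Add(V, c)) (Function('Y')(V, c) = Mul(Add(V, c), Pow(Add(-7, c), -1)) = Mul(Pow(Add(-7, c), -1), Add(V, c)))
Pow(Add(Function('Y')(Add(2, Mul(-1, -5)), 15), 409), Rational(1, 2)) = Pow(Add(Mul(Pow(Add(-7, 15), -1), Add(Add(2, Mul(-1, -5)), 15)), 409), Rational(1, 2)) = Pow(Add(Mul(Pow(8, -1), Add(Add(2, 5), 15)), 409), Rational(1, 2)) = Pow(Add(Mul(Rational(1, 8), Add(7, 15)), 409), Rational(1, 2)) = Pow(Add(Mul(Rational(1, 8), 22), 409), Rational(1, 2)) = Pow(Add(Rational(11, 4), 409), Rational(1, 2)) = Pow(Rational(1647, 4), Rational(1, 2)) = Mul(Rational(3, 2), Pow(183, Rational(1, 2)))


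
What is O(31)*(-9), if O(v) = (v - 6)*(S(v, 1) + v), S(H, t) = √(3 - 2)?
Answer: -7200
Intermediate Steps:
S(H, t) = 1 (S(H, t) = √1 = 1)
O(v) = (1 + v)*(-6 + v) (O(v) = (v - 6)*(1 + v) = (-6 + v)*(1 + v) = (1 + v)*(-6 + v))
O(31)*(-9) = (-6 + 31² - 5*31)*(-9) = (-6 + 961 - 155)*(-9) = 800*(-9) = -7200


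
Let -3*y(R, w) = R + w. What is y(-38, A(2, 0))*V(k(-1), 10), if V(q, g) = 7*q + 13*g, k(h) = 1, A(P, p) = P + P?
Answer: 4658/3 ≈ 1552.7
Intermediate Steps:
A(P, p) = 2*P
y(R, w) = -R/3 - w/3 (y(R, w) = -(R + w)/3 = -R/3 - w/3)
y(-38, A(2, 0))*V(k(-1), 10) = (-⅓*(-38) - 2*2/3)*(7*1 + 13*10) = (38/3 - ⅓*4)*(7 + 130) = (38/3 - 4/3)*137 = (34/3)*137 = 4658/3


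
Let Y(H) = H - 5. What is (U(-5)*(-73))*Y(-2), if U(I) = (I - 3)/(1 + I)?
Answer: 1022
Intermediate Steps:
Y(H) = -5 + H
U(I) = (-3 + I)/(1 + I)
(U(-5)*(-73))*Y(-2) = (((-3 - 5)/(1 - 5))*(-73))*(-5 - 2) = ((-8/(-4))*(-73))*(-7) = (-¼*(-8)*(-73))*(-7) = (2*(-73))*(-7) = -146*(-7) = 1022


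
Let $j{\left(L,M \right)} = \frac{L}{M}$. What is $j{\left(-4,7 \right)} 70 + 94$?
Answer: $54$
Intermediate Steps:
$j{\left(-4,7 \right)} 70 + 94 = - \frac{4}{7} \cdot 70 + 94 = \left(-4\right) \frac{1}{7} \cdot 70 + 94 = \left(- \frac{4}{7}\right) 70 + 94 = -40 + 94 = 54$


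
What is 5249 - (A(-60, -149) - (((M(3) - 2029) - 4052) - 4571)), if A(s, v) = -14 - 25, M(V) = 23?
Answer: -5341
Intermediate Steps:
A(s, v) = -39
5249 - (A(-60, -149) - (((M(3) - 2029) - 4052) - 4571)) = 5249 - (-39 - (((23 - 2029) - 4052) - 4571)) = 5249 - (-39 - ((-2006 - 4052) - 4571)) = 5249 - (-39 - (-6058 - 4571)) = 5249 - (-39 - 1*(-10629)) = 5249 - (-39 + 10629) = 5249 - 1*10590 = 5249 - 10590 = -5341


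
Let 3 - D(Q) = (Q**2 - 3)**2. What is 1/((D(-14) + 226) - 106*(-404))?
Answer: 1/5804 ≈ 0.00017229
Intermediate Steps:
D(Q) = 3 - (-3 + Q**2)**2 (D(Q) = 3 - (Q**2 - 3)**2 = 3 - (-3 + Q**2)**2)
1/((D(-14) + 226) - 106*(-404)) = 1/(((3 - (-3 + (-14)**2)**2) + 226) - 106*(-404)) = 1/(((3 - (-3 + 196)**2) + 226) + 42824) = 1/(((3 - 1*193**2) + 226) + 42824) = 1/(((3 - 1*37249) + 226) + 42824) = 1/(((3 - 37249) + 226) + 42824) = 1/((-37246 + 226) + 42824) = 1/(-37020 + 42824) = 1/5804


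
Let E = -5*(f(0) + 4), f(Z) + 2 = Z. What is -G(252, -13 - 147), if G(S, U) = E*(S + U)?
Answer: 920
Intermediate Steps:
f(Z) = -2 + Z
E = -10 (E = -5*((-2 + 0) + 4) = -5*(-2 + 4) = -5*2 = -10)
G(S, U) = -10*S - 10*U (G(S, U) = -10*(S + U) = -10*S - 10*U)
-G(252, -13 - 147) = -(-10*252 - 10*(-13 - 147)) = -(-2520 - 10*(-160)) = -(-2520 + 1600) = -1*(-920) = 920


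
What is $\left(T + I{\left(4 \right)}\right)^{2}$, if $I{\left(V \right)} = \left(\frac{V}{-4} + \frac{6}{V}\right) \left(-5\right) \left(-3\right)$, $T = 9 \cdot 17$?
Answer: $\frac{103041}{4} \approx 25760.0$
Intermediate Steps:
$T = 153$
$I{\left(V \right)} = \frac{90}{V} - \frac{15 V}{4}$ ($I{\left(V \right)} = \left(V \left(- \frac{1}{4}\right) + \frac{6}{V}\right) \left(-5\right) \left(-3\right) = \left(- \frac{V}{4} + \frac{6}{V}\right) \left(-5\right) \left(-3\right) = \left(\frac{6}{V} - \frac{V}{4}\right) \left(-5\right) \left(-3\right) = \left(- \frac{30}{V} + \frac{5 V}{4}\right) \left(-3\right) = \frac{90}{V} - \frac{15 V}{4}$)
$\left(T + I{\left(4 \right)}\right)^{2} = \left(153 + \left(\frac{90}{4} - 15\right)\right)^{2} = \left(153 + \left(90 \cdot \frac{1}{4} - 15\right)\right)^{2} = \left(153 + \left(\frac{45}{2} - 15\right)\right)^{2} = \left(153 + \frac{15}{2}\right)^{2} = \left(\frac{321}{2}\right)^{2} = \frac{103041}{4}$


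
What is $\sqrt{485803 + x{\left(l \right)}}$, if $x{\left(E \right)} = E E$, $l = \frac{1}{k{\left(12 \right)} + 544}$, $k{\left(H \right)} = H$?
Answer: $\frac{\sqrt{150179196209}}{556} \approx 697.0$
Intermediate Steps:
$l = \frac{1}{556}$ ($l = \frac{1}{12 + 544} = \frac{1}{556} \approx 0.0017986$)
$x{\left(E \right)} = E^{2}$
$\sqrt{485803 + x{\left(l \right)}} = \sqrt{485803 + \left(\frac{1}{556}\right)^{2}} = \sqrt{485803 + \frac{1}{309136}} = \sqrt{\frac{150179196209}{309136}} = \frac{\sqrt{150179196209}}{556}$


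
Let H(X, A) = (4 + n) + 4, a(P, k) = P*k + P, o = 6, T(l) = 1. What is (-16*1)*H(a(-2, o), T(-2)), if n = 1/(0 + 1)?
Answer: -144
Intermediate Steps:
a(P, k) = P + P*k
n = 1 (n = 1/1 = 1)
H(X, A) = 9 (H(X, A) = (4 + 1) + 4 = 5 + 4 = 9)
(-16*1)*H(a(-2, o), T(-2)) = -16*1*9 = -16*9 = -144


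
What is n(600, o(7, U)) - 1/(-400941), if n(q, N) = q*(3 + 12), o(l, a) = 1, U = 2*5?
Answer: 3608469001/400941 ≈ 9000.0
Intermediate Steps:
U = 10
n(q, N) = 15*q (n(q, N) = q*15 = 15*q)
n(600, o(7, U)) - 1/(-400941) = 15*600 - 1/(-400941) = 9000 - 1*(-1/400941) = 9000 + 1/400941 = 3608469001/400941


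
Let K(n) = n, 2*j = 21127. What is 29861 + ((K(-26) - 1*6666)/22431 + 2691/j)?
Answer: 14151099388315/473899737 ≈ 29861.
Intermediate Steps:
j = 21127/2 (j = (½)*21127 = 21127/2 ≈ 10564.)
29861 + ((K(-26) - 1*6666)/22431 + 2691/j) = 29861 + ((-26 - 1*6666)/22431 + 2691/(21127/2)) = 29861 + ((-26 - 6666)*(1/22431) + 2691*(2/21127)) = 29861 + (-6692*1/22431 + 5382/21127) = 29861 + (-6692/22431 + 5382/21127) = 29861 - 20658242/473899737 = 14151099388315/473899737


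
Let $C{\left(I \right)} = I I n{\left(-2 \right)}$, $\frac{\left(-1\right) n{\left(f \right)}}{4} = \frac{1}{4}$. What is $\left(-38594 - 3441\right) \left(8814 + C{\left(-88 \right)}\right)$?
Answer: $-44977450$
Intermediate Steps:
$n{\left(f \right)} = -1$ ($n{\left(f \right)} = - \frac{4}{4} = \left(-4\right) \frac{1}{4} = -1$)
$C{\left(I \right)} = - I^{2}$ ($C{\left(I \right)} = I I \left(-1\right) = I^{2} \left(-1\right) = - I^{2}$)
$\left(-38594 - 3441\right) \left(8814 + C{\left(-88 \right)}\right) = \left(-38594 - 3441\right) \left(8814 - \left(-88\right)^{2}\right) = - 42035 \left(8814 - 7744\right) = \left(-42035\right) 1070 = -44977450$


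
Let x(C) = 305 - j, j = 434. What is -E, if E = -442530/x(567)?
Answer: -147510/43 ≈ -3430.5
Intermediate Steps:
x(C) = -129 (x(C) = 305 - 1*434 = 305 - 434 = -129)
E = 147510/43 (E = -442530/(-129) = -442530*(-1/129) = 147510/43 ≈ 3430.5)
-E = -1*147510/43 = -147510/43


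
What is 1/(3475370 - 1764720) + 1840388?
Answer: 3148259732201/1710650 ≈ 1.8404e+6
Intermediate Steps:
1/(3475370 - 1764720) + 1840388 = 1/1710650 + 1840388 = 3148259732201/1710650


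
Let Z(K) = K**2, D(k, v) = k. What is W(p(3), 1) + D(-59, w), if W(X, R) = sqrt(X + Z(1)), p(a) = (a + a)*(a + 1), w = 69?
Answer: -54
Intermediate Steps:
p(a) = 2*a*(1 + a) (p(a) = (2*a)*(1 + a) = 2*a*(1 + a))
W(X, R) = sqrt(1 + X) (W(X, R) = sqrt(X + 1**2) = sqrt(X + 1) = sqrt(1 + X))
W(p(3), 1) + D(-59, w) = sqrt(1 + 2*3*(1 + 3)) - 59 = sqrt(1 + 2*3*4) - 59 = sqrt(1 + 24) - 59 = sqrt(25) - 59 = 5 - 59 = -54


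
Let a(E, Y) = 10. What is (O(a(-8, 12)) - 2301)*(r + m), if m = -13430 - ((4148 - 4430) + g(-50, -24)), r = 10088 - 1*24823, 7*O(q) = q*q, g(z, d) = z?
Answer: 445522831/7 ≈ 6.3646e+7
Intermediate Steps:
O(q) = q²/7 (O(q) = (q*q)/7 = q²/7)
r = -14735 (r = 10088 - 24823 = -14735)
m = -13098 (m = -13430 - ((4148 - 4430) - 50) = -13430 - (-282 - 50) = -13430 - 1*(-332) = -13430 + 332 = -13098)
(O(a(-8, 12)) - 2301)*(r + m) = ((⅐)*10² - 2301)*(-14735 - 13098) = ((⅐)*100 - 2301)*(-27833) = (100/7 - 2301)*(-27833) = -16007/7*(-27833) = 445522831/7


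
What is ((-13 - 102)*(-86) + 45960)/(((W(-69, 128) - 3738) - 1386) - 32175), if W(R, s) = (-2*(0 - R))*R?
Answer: -55850/27777 ≈ -2.0107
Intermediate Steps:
W(R, s) = 2*R² (W(R, s) = (-(-2)*R)*R = (2*R)*R = 2*R²)
((-13 - 102)*(-86) + 45960)/(((W(-69, 128) - 3738) - 1386) - 32175) = ((-13 - 102)*(-86) + 45960)/(((2*(-69)² - 3738) - 1386) - 32175) = (-115*(-86) + 45960)/(((2*4761 - 3738) - 1386) - 32175) = (9890 + 45960)/(((9522 - 3738) - 1386) - 32175) = 55850/((5784 - 1386) - 32175) = 55850/(4398 - 32175) = 55850/(-27777) = 55850*(-1/27777) = -55850/27777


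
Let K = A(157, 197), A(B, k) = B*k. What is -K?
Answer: -30929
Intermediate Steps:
K = 30929 (K = 157*197 = 30929)
-K = -1*30929 = -30929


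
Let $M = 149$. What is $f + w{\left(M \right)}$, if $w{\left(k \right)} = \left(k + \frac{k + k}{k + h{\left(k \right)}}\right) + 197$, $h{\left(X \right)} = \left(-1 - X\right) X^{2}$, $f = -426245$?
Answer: $- \frac{9518416753}{22349} \approx -4.259 \cdot 10^{5}$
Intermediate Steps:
$h{\left(X \right)} = X^{2} \left(-1 - X\right)$
$w{\left(k \right)} = 197 + k + \frac{2 k}{k + k^{2} \left(-1 - k\right)}$ ($w{\left(k \right)} = \left(k + \frac{k + k}{k + k^{2} \left(-1 - k\right)}\right) + 197 = \left(k + \frac{2 k}{k + k^{2} \left(-1 - k\right)}\right) + 197 = 197 + k + \frac{2 k}{k + k^{2} \left(-1 - k\right)}$)
$f + w{\left(M \right)} = -426245 + \frac{-199 + 149^{3} + 196 \cdot 149 + 198 \cdot 149^{2}}{-1 + 149 + 149^{2}} = -426245 + \frac{-199 + 3307949 + 29204 + 198 \cdot 22201}{-1 + 149 + 22201} = -426245 + \frac{-199 + 3307949 + 29204 + 4395798}{22349} = -426245 + \frac{1}{22349} \cdot 7732752 = -426245 + \frac{7732752}{22349} = - \frac{9518416753}{22349}$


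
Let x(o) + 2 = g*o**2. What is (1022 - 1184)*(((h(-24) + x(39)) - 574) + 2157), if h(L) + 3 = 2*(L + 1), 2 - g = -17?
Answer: -4929822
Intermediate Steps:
g = 19 (g = 2 - 1*(-17) = 2 + 17 = 19)
x(o) = -2 + 19*o**2
h(L) = -1 + 2*L (h(L) = -3 + 2*(L + 1) = -3 + 2*(1 + L) = -3 + (2 + 2*L) = -1 + 2*L)
(1022 - 1184)*(((h(-24) + x(39)) - 574) + 2157) = (1022 - 1184)*((((-1 + 2*(-24)) + (-2 + 19*39**2)) - 574) + 2157) = -162*((((-1 - 48) + (-2 + 19*1521)) - 574) + 2157) = -162*(((-49 + (-2 + 28899)) - 574) + 2157) = -162*(((-49 + 28897) - 574) + 2157) = -162*((28848 - 574) + 2157) = -162*(28274 + 2157) = -162*30431 = -4929822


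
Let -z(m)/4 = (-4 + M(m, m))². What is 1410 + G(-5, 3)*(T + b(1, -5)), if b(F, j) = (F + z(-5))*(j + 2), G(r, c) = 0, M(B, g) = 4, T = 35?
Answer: 1410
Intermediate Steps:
z(m) = 0 (z(m) = -4*(-4 + 4)² = -4*0² = -4*0 = 0)
b(F, j) = F*(2 + j) (b(F, j) = (F + 0)*(j + 2) = F*(2 + j))
1410 + G(-5, 3)*(T + b(1, -5)) = 1410 + 0*(35 + 1*(2 - 5)) = 1410 + 0*(35 + 1*(-3)) = 1410 + 0*(35 - 3) = 1410 + 0*32 = 1410 + 0 = 1410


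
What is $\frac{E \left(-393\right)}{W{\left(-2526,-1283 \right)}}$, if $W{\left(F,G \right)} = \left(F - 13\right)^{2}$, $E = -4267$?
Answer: $\frac{1676931}{6446521} \approx 0.26013$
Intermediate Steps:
$W{\left(F,G \right)} = \left(-13 + F\right)^{2}$
$\frac{E \left(-393\right)}{W{\left(-2526,-1283 \right)}} = \frac{\left(-4267\right) \left(-393\right)}{\left(-13 - 2526\right)^{2}} = \frac{1676931}{\left(-2539\right)^{2}} = \frac{1676931}{6446521}$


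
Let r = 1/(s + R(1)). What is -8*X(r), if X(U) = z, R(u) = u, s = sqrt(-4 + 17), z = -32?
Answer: 256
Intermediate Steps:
s = sqrt(13) ≈ 3.6056
r = 1/(1 + sqrt(13)) (r = 1/(sqrt(13) + 1) = 1/(1 + sqrt(13)) ≈ 0.21713)
X(U) = -32
-8*X(r) = -8*(-32) = 256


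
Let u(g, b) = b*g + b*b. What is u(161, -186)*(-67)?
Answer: -311550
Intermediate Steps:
u(g, b) = b² + b*g (u(g, b) = b*g + b² = b² + b*g)
u(161, -186)*(-67) = -186*(-186 + 161)*(-67) = -186*(-25)*(-67) = 4650*(-67) = -311550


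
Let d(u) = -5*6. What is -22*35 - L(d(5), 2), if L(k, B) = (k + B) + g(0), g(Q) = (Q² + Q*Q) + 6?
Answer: -748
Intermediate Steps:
d(u) = -30
g(Q) = 6 + 2*Q² (g(Q) = (Q² + Q²) + 6 = 2*Q² + 6 = 6 + 2*Q²)
L(k, B) = 6 + B + k (L(k, B) = (k + B) + (6 + 2*0²) = (B + k) + (6 + 2*0) = (B + k) + (6 + 0) = (B + k) + 6 = 6 + B + k)
-22*35 - L(d(5), 2) = -22*35 - (6 + 2 - 30) = -770 - 1*(-22) = -770 + 22 = -748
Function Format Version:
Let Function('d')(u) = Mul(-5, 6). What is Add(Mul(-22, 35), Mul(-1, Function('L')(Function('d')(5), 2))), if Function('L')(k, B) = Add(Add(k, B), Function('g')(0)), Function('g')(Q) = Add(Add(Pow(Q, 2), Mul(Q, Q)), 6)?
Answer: -748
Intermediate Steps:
Function('d')(u) = -30
Function('g')(Q) = Add(6, Mul(2, Pow(Q, 2))) (Function('g')(Q) = Add(Add(Pow(Q, 2), Pow(Q, 2)), 6) = Add(Mul(2, Pow(Q, 2)), 6) = Add(6, Mul(2, Pow(Q, 2))))
Function('L')(k, B) = Add(6, B, k) (Function('L')(k, B) = Add(Add(k, B), Add(6, Mul(2, Pow(0, 2)))) = Add(Add(B, k), Add(6, Mul(2, 0))) = Add(Add(B, k), Add(6, 0)) = Add(Add(B, k), 6) = Add(6, B, k))
Add(Mul(-22, 35), Mul(-1, Function('L')(Function('d')(5), 2))) = Add(Mul(-22, 35), Mul(-1, Add(6, 2, -30))) = Add(-770, Mul(-1, -22)) = Add(-770, 22) = -748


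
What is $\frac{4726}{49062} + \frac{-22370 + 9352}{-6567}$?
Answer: $\frac{2188643}{1052909} \approx 2.0787$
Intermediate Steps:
$\frac{4726}{49062} + \frac{-22370 + 9352}{-6567} = 4726 \cdot \frac{1}{49062} - - \frac{13018}{6567} = \frac{139}{1443} + \frac{13018}{6567} = \frac{2188643}{1052909}$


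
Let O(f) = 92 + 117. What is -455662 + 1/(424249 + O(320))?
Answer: -193409381195/424458 ≈ -4.5566e+5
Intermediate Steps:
O(f) = 209
-455662 + 1/(424249 + O(320)) = -455662 + 1/(424249 + 209) = -455662 + 1/424458 = -193409381195/424458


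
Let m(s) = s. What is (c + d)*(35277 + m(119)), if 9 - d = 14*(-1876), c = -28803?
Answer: -89551880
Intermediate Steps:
d = 26273 (d = 9 - 14*(-1876) = 9 - 1*(-26264) = 9 + 26264 = 26273)
(c + d)*(35277 + m(119)) = (-28803 + 26273)*(35277 + 119) = -2530*35396 = -89551880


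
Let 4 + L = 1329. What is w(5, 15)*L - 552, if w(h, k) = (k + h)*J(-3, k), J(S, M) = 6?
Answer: 158448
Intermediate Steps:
L = 1325 (L = -4 + 1329 = 1325)
w(h, k) = 6*h + 6*k (w(h, k) = (k + h)*6 = (h + k)*6 = 6*h + 6*k)
w(5, 15)*L - 552 = (6*5 + 6*15)*1325 - 552 = (30 + 90)*1325 - 552 = 120*1325 - 552 = 159000 - 552 = 158448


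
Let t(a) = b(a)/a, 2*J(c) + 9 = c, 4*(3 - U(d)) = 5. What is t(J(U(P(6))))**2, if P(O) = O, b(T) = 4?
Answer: 1024/841 ≈ 1.2176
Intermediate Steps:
U(d) = 7/4 (U(d) = 3 - 1/4*5 = 3 - 5/4 = 7/4)
J(c) = -9/2 + c/2
t(a) = 4/a
t(J(U(P(6))))**2 = (4/(-9/2 + (1/2)*(7/4)))**2 = (4/(-9/2 + 7/8))**2 = (4/(-29/8))**2 = (4*(-8/29))**2 = (-32/29)**2 = 1024/841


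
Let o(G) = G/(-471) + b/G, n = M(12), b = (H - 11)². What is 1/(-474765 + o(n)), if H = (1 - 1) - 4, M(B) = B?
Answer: -628/298140661 ≈ -2.1064e-6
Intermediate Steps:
H = -4 (H = 0 - 4 = -4)
b = 225 (b = (-4 - 11)² = (-15)² = 225)
n = 12
o(G) = 225/G - G/471 (o(G) = G/(-471) + 225/G = G*(-1/471) + 225/G = -G/471 + 225/G = 225/G - G/471)
1/(-474765 + o(n)) = 1/(-474765 + (225/12 - 1/471*12)) = 1/(-474765 + (225*(1/12) - 4/157)) = 1/(-474765 + (75/4 - 4/157)) = 1/(-474765 + 11759/628) = 1/(-298140661/628) = -628/298140661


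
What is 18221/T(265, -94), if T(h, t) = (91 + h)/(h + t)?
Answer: 3115791/356 ≈ 8752.2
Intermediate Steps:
T(h, t) = (91 + h)/(h + t)
18221/T(265, -94) = 18221/(((91 + 265)/(265 - 94))) = 18221/((356/171)) = 18221/(((1/171)*356)) = 18221/(356/171) = 18221*(171/356) = 3115791/356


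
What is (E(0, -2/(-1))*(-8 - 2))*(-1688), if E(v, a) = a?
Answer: 33760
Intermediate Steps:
(E(0, -2/(-1))*(-8 - 2))*(-1688) = ((-2/(-1))*(-8 - 2))*(-1688) = (-2*(-1)*(-10))*(-1688) = (2*(-10))*(-1688) = -20*(-1688) = 33760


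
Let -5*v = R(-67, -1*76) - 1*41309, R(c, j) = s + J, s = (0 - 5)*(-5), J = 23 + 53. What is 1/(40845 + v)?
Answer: 5/245433 ≈ 2.0372e-5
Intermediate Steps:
J = 76
s = 25 (s = -5*(-5) = 25)
R(c, j) = 101 (R(c, j) = 25 + 76 = 101)
v = 41208/5 (v = -(101 - 1*41309)/5 = -(101 - 41309)/5 = -⅕*(-41208) = 41208/5 ≈ 8241.6)
1/(40845 + v) = 1/(40845 + 41208/5) = 1/(245433/5) = 5/245433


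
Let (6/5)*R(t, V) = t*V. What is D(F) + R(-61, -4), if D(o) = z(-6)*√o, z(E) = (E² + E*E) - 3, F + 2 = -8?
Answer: 610/3 + 69*I*√10 ≈ 203.33 + 218.2*I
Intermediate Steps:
F = -10 (F = -2 - 8 = -10)
z(E) = -3 + 2*E² (z(E) = (E² + E²) - 3 = 2*E² - 3 = -3 + 2*E²)
R(t, V) = 5*V*t/6 (R(t, V) = 5*(t*V)/6 = 5*(V*t)/6 = 5*V*t/6)
D(o) = 69*√o (D(o) = (-3 + 2*(-6)²)*√o = (-3 + 2*36)*√o = (-3 + 72)*√o = 69*√o)
D(F) + R(-61, -4) = 69*√(-10) + (⅚)*(-4)*(-61) = 69*(I*√10) + 610/3 = 69*I*√10 + 610/3 = 610/3 + 69*I*√10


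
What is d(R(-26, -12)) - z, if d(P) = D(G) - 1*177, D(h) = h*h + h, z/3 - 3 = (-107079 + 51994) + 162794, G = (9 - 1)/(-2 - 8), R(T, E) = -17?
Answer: -8082829/25 ≈ -3.2331e+5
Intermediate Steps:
G = -4/5 (G = 8/(-10) = 8*(-1/10) = -4/5 ≈ -0.80000)
z = 323136 (z = 9 + 3*((-107079 + 51994) + 162794) = 9 + 3*(-55085 + 162794) = 9 + 3*107709 = 9 + 323127 = 323136)
D(h) = h + h**2 (D(h) = h**2 + h = h + h**2)
d(P) = -4429/25 (d(P) = -4*(1 - 4/5)/5 - 1*177 = -4/5*1/5 - 177 = -4/25 - 177 = -4429/25)
d(R(-26, -12)) - z = -4429/25 - 1*323136 = -4429/25 - 323136 = -8082829/25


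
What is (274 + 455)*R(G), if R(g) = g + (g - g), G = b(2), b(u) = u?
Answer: 1458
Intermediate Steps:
G = 2
R(g) = g (R(g) = g + 0 = g)
(274 + 455)*R(G) = (274 + 455)*2 = 729*2 = 1458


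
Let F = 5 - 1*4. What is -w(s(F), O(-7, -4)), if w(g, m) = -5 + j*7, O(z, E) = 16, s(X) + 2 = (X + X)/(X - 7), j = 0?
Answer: 5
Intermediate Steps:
F = 1 (F = 5 - 4 = 1)
s(X) = -2 + 2*X/(-7 + X) (s(X) = -2 + (X + X)/(X - 7) = -2 + (2*X)/(-7 + X) = -2 + 2*X/(-7 + X))
w(g, m) = -5 (w(g, m) = -5 + 0*7 = -5 + 0 = -5)
-w(s(F), O(-7, -4)) = -1*(-5) = 5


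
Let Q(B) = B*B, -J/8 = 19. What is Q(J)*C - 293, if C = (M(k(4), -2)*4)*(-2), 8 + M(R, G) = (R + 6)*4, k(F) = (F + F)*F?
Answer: -26616101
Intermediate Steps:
J = -152 (J = -8*19 = -152)
k(F) = 2*F² (k(F) = (2*F)*F = 2*F²)
M(R, G) = 16 + 4*R (M(R, G) = -8 + (R + 6)*4 = -8 + (6 + R)*4 = -8 + (24 + 4*R) = 16 + 4*R)
Q(B) = B²
C = -1152 (C = ((16 + 4*(2*4²))*4)*(-2) = ((16 + 4*(2*16))*4)*(-2) = ((16 + 4*32)*4)*(-2) = ((16 + 128)*4)*(-2) = (144*4)*(-2) = 576*(-2) = -1152)
Q(J)*C - 293 = (-152)²*(-1152) - 293 = 23104*(-1152) - 293 = -26615808 - 293 = -26616101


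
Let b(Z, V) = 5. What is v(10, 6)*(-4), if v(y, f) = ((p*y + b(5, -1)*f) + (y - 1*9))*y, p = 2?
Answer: -2040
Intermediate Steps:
v(y, f) = y*(-9 + 3*y + 5*f) (v(y, f) = ((2*y + 5*f) + (y - 1*9))*y = ((2*y + 5*f) + (y - 9))*y = ((2*y + 5*f) + (-9 + y))*y = (-9 + 3*y + 5*f)*y = y*(-9 + 3*y + 5*f))
v(10, 6)*(-4) = (10*(-9 + 3*10 + 5*6))*(-4) = (10*(-9 + 30 + 30))*(-4) = (10*51)*(-4) = 510*(-4) = -2040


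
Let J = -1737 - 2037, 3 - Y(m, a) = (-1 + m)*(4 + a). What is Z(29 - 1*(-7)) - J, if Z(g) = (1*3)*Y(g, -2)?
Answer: 3573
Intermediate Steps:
Y(m, a) = 3 - (-1 + m)*(4 + a)
J = -3774
Z(g) = 15 - 6*g (Z(g) = (1*3)*(7 - 2 - 4*g - 1*(-2)*g) = 3*(7 - 2 - 4*g + 2*g) = 3*(5 - 2*g) = 15 - 6*g)
Z(29 - 1*(-7)) - J = (15 - 6*(29 - 1*(-7))) - 1*(-3774) = (15 - 6*(29 + 7)) + 3774 = (15 - 6*36) + 3774 = (15 - 216) + 3774 = -201 + 3774 = 3573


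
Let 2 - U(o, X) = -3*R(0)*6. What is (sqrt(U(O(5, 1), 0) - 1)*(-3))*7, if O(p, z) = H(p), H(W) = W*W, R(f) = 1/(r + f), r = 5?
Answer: -21*sqrt(115)/5 ≈ -45.040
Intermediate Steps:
R(f) = 1/(5 + f)
H(W) = W**2
O(p, z) = p**2
U(o, X) = 28/5 (U(o, X) = 2 - (-3/(5 + 0))*6 = 2 - (-3/5)*6 = 2 - (-3*1/5)*6 = 2 - (-3)*6/5 = 2 - 1*(-18/5) = 2 + 18/5 = 28/5)
(sqrt(U(O(5, 1), 0) - 1)*(-3))*7 = (sqrt(28/5 - 1)*(-3))*7 = (sqrt(23/5)*(-3))*7 = ((sqrt(115)/5)*(-3))*7 = -3*sqrt(115)/5*7 = -21*sqrt(115)/5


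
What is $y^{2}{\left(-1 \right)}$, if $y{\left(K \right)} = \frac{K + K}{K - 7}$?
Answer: $\frac{1}{16} \approx 0.0625$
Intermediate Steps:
$y{\left(K \right)} = \frac{2 K}{-7 + K}$
$y^{2}{\left(-1 \right)} = \left(2 \left(-1\right) \frac{1}{-7 - 1}\right)^{2} = \left(2 \left(-1\right) \frac{1}{-8}\right)^{2} = \left(2 \left(-1\right) \left(- \frac{1}{8}\right)\right)^{2} = \left(\frac{1}{4}\right)^{2} = \frac{1}{16}$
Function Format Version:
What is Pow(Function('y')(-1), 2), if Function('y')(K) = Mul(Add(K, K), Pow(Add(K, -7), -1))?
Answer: Rational(1, 16) ≈ 0.062500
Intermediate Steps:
Function('y')(K) = Mul(2, K, Pow(Add(-7, K), -1)) (Function('y')(K) = Mul(Mul(2, K), Pow(Add(-7, K), -1)) = Mul(2, K, Pow(Add(-7, K), -1)))
Pow(Function('y')(-1), 2) = Pow(Mul(2, -1, Pow(Add(-7, -1), -1)), 2) = Pow(Mul(2, -1, Pow(-8, -1)), 2) = Pow(Mul(2, -1, Rational(-1, 8)), 2) = Pow(Rational(1, 4), 2) = Rational(1, 16)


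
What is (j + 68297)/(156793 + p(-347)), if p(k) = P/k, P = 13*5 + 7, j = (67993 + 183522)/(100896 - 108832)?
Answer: 187988456519/431774737664 ≈ 0.43539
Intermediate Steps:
j = -251515/7936 (j = 251515/(-7936) = 251515*(-1/7936) = -251515/7936 ≈ -31.693)
P = 72 (P = 65 + 7 = 72)
p(k) = 72/k
(j + 68297)/(156793 + p(-347)) = (-251515/7936 + 68297)/(156793 + 72/(-347)) = 541753477/(7936*(156793 + 72*(-1/347))) = 541753477/(7936*(156793 - 72/347)) = 541753477/(7936*(54407099/347)) = (541753477/7936)*(347/54407099) = 187988456519/431774737664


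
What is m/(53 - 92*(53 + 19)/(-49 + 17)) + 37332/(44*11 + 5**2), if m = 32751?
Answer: 26376579/132340 ≈ 199.31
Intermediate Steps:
m/(53 - 92*(53 + 19)/(-49 + 17)) + 37332/(44*11 + 5**2) = 32751/(53 - 92*(53 + 19)/(-49 + 17)) + 37332/(44*11 + 5**2) = 32751/(53 - 6624/(-32)) + 37332/(484 + 25) = 32751/(53 - 6624*(-1)/32) + 37332/509 = 32751/(53 - 92*(-9/4)) + 37332*(1/509) = 32751/(53 + 207) + 37332/509 = 32751/260 + 37332/509 = 26376579/132340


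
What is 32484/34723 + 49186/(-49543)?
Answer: -7579282/132329353 ≈ -0.057276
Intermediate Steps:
32484/34723 + 49186/(-49543) = 32484*(1/34723) + 49186*(-1/49543) = 32484/34723 - 49186/49543 = -7579282/132329353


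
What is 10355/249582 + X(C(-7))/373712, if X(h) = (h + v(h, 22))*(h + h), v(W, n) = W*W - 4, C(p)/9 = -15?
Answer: -151861753285/11658973548 ≈ -13.025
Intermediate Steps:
C(p) = -135 (C(p) = 9*(-15) = -135)
v(W, n) = -4 + W² (v(W, n) = W² - 4 = -4 + W²)
X(h) = 2*h*(-4 + h + h²) (X(h) = (h + (-4 + h²))*(h + h) = (-4 + h + h²)*(2*h) = 2*h*(-4 + h + h²))
10355/249582 + X(C(-7))/373712 = 10355/249582 + (2*(-135)*(-4 - 135 + (-135)²))/373712 = 10355*(1/249582) + (2*(-135)*(-4 - 135 + 18225))*(1/373712) = 10355/249582 + (2*(-135)*18086)*(1/373712) = 10355/249582 - 4883220*1/373712 = 10355/249582 - 1220805/93428 = -151861753285/11658973548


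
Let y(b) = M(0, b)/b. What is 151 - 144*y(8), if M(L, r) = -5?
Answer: 241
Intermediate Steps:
y(b) = -5/b
151 - 144*y(8) = 151 - (-720)/8 = 151 - 144*(-5/8) = 151 + 90 = 241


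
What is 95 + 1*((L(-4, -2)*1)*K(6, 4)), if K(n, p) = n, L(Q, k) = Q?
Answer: 71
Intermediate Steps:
95 + 1*((L(-4, -2)*1)*K(6, 4)) = 95 + 1*(-4*1*6) = 95 + 1*(-4*6) = 95 + 1*(-24) = 95 - 24 = 71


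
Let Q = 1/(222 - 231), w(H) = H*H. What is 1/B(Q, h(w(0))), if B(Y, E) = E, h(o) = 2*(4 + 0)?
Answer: ⅛ ≈ 0.12500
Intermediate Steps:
w(H) = H²
Q = -⅑ (Q = 1/(-9) = -⅑ ≈ -0.11111)
h(o) = 8 (h(o) = 2*4 = 8)
1/B(Q, h(w(0))) = 1/8 = ⅛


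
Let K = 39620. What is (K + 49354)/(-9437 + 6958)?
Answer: -88974/2479 ≈ -35.891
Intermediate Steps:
(K + 49354)/(-9437 + 6958) = (39620 + 49354)/(-9437 + 6958) = 88974/(-2479) = 88974*(-1/2479) = -88974/2479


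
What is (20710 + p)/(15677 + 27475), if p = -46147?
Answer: -8479/14384 ≈ -0.58947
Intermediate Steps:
(20710 + p)/(15677 + 27475) = (20710 - 46147)/(15677 + 27475) = -25437/43152 = -25437*1/43152 = -8479/14384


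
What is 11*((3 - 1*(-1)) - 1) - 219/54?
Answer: 521/18 ≈ 28.944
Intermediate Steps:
11*((3 - 1*(-1)) - 1) - 219/54 = 11*((3 + 1) - 1) - 219/54 = 11*(4 - 1) - 1*73/18 = 11*3 - 73/18 = 33 - 73/18 = 521/18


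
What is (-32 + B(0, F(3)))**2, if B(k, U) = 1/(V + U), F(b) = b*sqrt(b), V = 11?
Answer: 2245509/2209 + 8991*sqrt(3)/4418 ≈ 1020.1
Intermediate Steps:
F(b) = b**(3/2)
B(k, U) = 1/(11 + U)
(-32 + B(0, F(3)))**2 = (-32 + 1/(11 + 3**(3/2)))**2 = (-32 + 1/(11 + 3*sqrt(3)))**2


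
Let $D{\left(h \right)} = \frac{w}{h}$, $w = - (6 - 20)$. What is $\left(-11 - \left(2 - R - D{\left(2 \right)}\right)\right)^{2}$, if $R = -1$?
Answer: $49$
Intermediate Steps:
$w = 14$ ($w = - (6 - 20) = \left(-1\right) \left(-14\right) = 14$)
$D{\left(h \right)} = \frac{14}{h}$
$\left(-11 - \left(2 - R - D{\left(2 \right)}\right)\right)^{2} = \left(-11 - \left(3 - 7\right)\right)^{2} = \left(-11 + \left(\left(14 \cdot \frac{1}{2} - 1\right) - 2\right)\right)^{2} = \left(-11 + \left(\left(7 - 1\right) - 2\right)\right)^{2} = \left(-11 + \left(6 - 2\right)\right)^{2} = \left(-11 + 4\right)^{2} = \left(-7\right)^{2} = 49$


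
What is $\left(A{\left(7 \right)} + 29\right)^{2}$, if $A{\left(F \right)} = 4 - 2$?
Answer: $961$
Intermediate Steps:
$A{\left(F \right)} = 2$
$\left(A{\left(7 \right)} + 29\right)^{2} = \left(2 + 29\right)^{2} = 31^{2} = 961$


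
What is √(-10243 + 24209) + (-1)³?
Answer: -1 + √13966 ≈ 117.18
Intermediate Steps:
√(-10243 + 24209) + (-1)³ = √13966 - 1 = -1 + √13966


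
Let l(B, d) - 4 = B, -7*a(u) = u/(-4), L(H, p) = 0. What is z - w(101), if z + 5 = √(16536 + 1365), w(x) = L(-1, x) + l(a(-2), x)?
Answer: -125/14 + 9*√221 ≈ 124.87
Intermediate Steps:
a(u) = u/28 (a(u) = -u/(7*(-4)) = -u*(-1)/(7*4) = -(-1)*u/28 = u/28)
l(B, d) = 4 + B
w(x) = 55/14 (w(x) = 0 + (4 + (1/28)*(-2)) = 0 + (4 - 1/14) = 0 + 55/14 = 55/14)
z = -5 + 9*√221 (z = -5 + √(16536 + 1365) = -5 + √17901 = -5 + 9*√221 ≈ 128.79)
z - w(101) = (-5 + 9*√221) - 1*55/14 = (-5 + 9*√221) - 55/14 = -125/14 + 9*√221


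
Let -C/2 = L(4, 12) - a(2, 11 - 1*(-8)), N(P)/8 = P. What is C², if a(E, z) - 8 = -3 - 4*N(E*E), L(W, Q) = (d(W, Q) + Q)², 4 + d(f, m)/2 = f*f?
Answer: 8054244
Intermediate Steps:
d(f, m) = -8 + 2*f² (d(f, m) = -8 + 2*(f*f) = -8 + 2*f²)
N(P) = 8*P
L(W, Q) = (-8 + Q + 2*W²)² (L(W, Q) = ((-8 + 2*W²) + Q)² = (-8 + Q + 2*W²)²)
a(E, z) = 5 - 32*E² (a(E, z) = 8 + (-3 - 32*E*E) = 8 + (-3 - 32*E²) = 5 - 32*E²)
C = -2838 (C = -2*((-8 + 12 + 2*4²)² - (5 - 32*2²)) = -2*((-8 + 12 + 2*16)² - (5 - 32*4)) = -2*((-8 + 12 + 32)² - (5 - 128)) = -2*(36² - 1*(-123)) = -2*(1296 + 123) = -2*1419 = -2838)
C² = (-2838)² = 8054244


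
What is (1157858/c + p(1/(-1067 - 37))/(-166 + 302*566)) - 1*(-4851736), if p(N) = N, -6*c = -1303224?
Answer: 3820608986536137887/787471698528 ≈ 4.8517e+6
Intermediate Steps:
c = 217204 (c = -⅙*(-1303224) = 217204)
(1157858/c + p(1/(-1067 - 37))/(-166 + 302*566)) - 1*(-4851736) = (1157858/217204 + 1/((-1067 - 37)*(-166 + 302*566))) - 1*(-4851736) = (1157858*(1/217204) + 1/((-1104)*(-166 + 170932))) + 4851736 = (44533/8354 - 1/1104/170766) + 4851736 = (44533/8354 - 1/1104*1/170766) + 4851736 = (44533/8354 - 1/188525664) + 4851736 = 4197806693279/787471698528 + 4851736 = 3820608986536137887/787471698528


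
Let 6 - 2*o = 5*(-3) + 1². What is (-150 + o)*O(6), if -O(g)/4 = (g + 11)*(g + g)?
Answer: 114240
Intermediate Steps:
o = 10 (o = 3 - (5*(-3) + 1²)/2 = 3 - (-15 + 1)/2 = 3 - ½*(-14) = 3 + 7 = 10)
O(g) = -8*g*(11 + g) (O(g) = -4*(g + 11)*(g + g) = -4*(11 + g)*2*g = -8*g*(11 + g))
(-150 + o)*O(6) = (-150 + 10)*(-8*6*(11 + 6)) = -(-1120)*6*17 = -140*(-816) = 114240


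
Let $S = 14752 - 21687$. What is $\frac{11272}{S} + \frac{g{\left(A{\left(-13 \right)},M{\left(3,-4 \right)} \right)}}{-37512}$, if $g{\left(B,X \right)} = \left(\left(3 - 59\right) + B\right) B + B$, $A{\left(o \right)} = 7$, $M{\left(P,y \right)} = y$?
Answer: $- \frac{17521046}{10839405} \approx -1.6164$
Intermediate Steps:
$S = -6935$
$g{\left(B,X \right)} = B + B \left(-56 + B\right)$ ($g{\left(B,X \right)} = \left(-56 + B\right) B + B = B \left(-56 + B\right) + B = B + B \left(-56 + B\right)$)
$\frac{11272}{S} + \frac{g{\left(A{\left(-13 \right)},M{\left(3,-4 \right)} \right)}}{-37512} = \frac{11272}{-6935} + \frac{7 \left(-55 + 7\right)}{-37512} = 11272 \left(- \frac{1}{6935}\right) + 7 \left(-48\right) \left(- \frac{1}{37512}\right) = - \frac{11272}{6935} - - \frac{14}{1563} = - \frac{11272}{6935} + \frac{14}{1563} = - \frac{17521046}{10839405}$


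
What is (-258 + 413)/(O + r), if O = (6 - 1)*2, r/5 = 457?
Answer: 31/459 ≈ 0.067538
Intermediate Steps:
r = 2285 (r = 5*457 = 2285)
O = 10 (O = 5*2 = 10)
(-258 + 413)/(O + r) = (-258 + 413)/(10 + 2285) = 155/2295 = 155*(1/2295) = 31/459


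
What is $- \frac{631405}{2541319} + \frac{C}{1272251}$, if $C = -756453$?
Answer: $- \frac{2725694024162}{3233195639069} \approx -0.84303$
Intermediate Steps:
$- \frac{631405}{2541319} + \frac{C}{1272251} = - \frac{631405}{2541319} - \frac{756453}{1272251} = - \frac{2725694024162}{3233195639069}$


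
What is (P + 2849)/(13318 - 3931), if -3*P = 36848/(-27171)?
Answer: 33181055/109308933 ≈ 0.30355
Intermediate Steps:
P = 36848/81513 (P = -36848/(3*(-27171)) = -36848*(-1)/(3*27171) = -⅓*(-36848/27171) = 36848/81513 ≈ 0.45205)
(P + 2849)/(13318 - 3931) = (36848/81513 + 2849)/(13318 - 3931) = (232267385/81513)/9387 = (232267385/81513)*(1/9387) = 33181055/109308933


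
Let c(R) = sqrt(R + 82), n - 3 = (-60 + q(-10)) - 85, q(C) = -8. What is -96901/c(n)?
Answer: 96901*I*sqrt(17)/34 ≈ 11751.0*I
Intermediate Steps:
n = -150 (n = 3 + ((-60 - 8) - 85) = 3 + (-68 - 85) = 3 - 153 = -150)
c(R) = sqrt(82 + R)
-96901/c(n) = -96901/sqrt(82 - 150) = -96901*(-I*sqrt(17)/34) = -(-96901)*I*sqrt(17)/34 = 96901*I*sqrt(17)/34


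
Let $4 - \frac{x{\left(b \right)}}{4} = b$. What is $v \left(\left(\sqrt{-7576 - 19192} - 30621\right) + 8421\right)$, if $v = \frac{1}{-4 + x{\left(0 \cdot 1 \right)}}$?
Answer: $-1850 + \frac{i \sqrt{1673}}{3} \approx -1850.0 + 13.634 i$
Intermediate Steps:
$x{\left(b \right)} = 16 - 4 b$
$v = \frac{1}{12}$ ($v = \frac{1}{-4 + \left(16 - 4 \cdot 0 \cdot 1\right)} = \frac{1}{-4 + \left(16 - 0\right)} = \frac{1}{-4 + \left(16 + 0\right)} = \frac{1}{-4 + 16} = \frac{1}{12} \approx 0.083333$)
$v \left(\left(\sqrt{-7576 - 19192} - 30621\right) + 8421\right) = \frac{\left(\sqrt{-7576 - 19192} - 30621\right) + 8421}{12} = \frac{\left(\sqrt{-26768} - 30621\right) + 8421}{12} = \frac{\left(4 i \sqrt{1673} - 30621\right) + 8421}{12} = \frac{\left(-30621 + 4 i \sqrt{1673}\right) + 8421}{12} = \frac{-22200 + 4 i \sqrt{1673}}{12} = -1850 + \frac{i \sqrt{1673}}{3}$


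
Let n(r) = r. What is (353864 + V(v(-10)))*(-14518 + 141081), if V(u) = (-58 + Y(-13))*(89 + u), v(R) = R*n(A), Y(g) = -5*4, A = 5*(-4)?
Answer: 41933106286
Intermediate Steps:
A = -20
Y(g) = -20
v(R) = -20*R (v(R) = R*(-20) = -20*R)
V(u) = -6942 - 78*u (V(u) = (-58 - 20)*(89 + u) = -78*(89 + u) = -6942 - 78*u)
(353864 + V(v(-10)))*(-14518 + 141081) = (353864 + (-6942 - (-1560)*(-10)))*(-14518 + 141081) = (353864 + (-6942 - 78*200))*126563 = (353864 + (-6942 - 15600))*126563 = (353864 - 22542)*126563 = 331322*126563 = 41933106286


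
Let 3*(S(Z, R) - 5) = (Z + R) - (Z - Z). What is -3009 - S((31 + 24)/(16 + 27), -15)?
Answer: -388216/129 ≈ -3009.4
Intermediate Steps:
S(Z, R) = 5 + R/3 + Z/3 (S(Z, R) = 5 + ((Z + R) - (Z - Z))/3 = 5 + ((R + Z) - 1*0)/3 = 5 + ((R + Z) + 0)/3 = 5 + (R + Z)/3 = 5 + (R/3 + Z/3) = 5 + R/3 + Z/3)
-3009 - S((31 + 24)/(16 + 27), -15) = -3009 - (5 + (1/3)*(-15) + ((31 + 24)/(16 + 27))/3) = -3009 - (5 - 5 + (55/43)/3) = -3009 - (5 - 5 + (55*(1/43))/3) = -3009 - (5 - 5 + (1/3)*(55/43)) = -3009 - (5 - 5 + 55/129) = -3009 - 1*55/129 = -3009 - 55/129 = -388216/129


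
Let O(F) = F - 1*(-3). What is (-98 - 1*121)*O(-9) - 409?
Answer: 905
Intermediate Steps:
O(F) = 3 + F (O(F) = F + 3 = 3 + F)
(-98 - 1*121)*O(-9) - 409 = (-98 - 1*121)*(3 - 9) - 409 = (-98 - 121)*(-6) - 409 = -219*(-6) - 409 = 1314 - 409 = 905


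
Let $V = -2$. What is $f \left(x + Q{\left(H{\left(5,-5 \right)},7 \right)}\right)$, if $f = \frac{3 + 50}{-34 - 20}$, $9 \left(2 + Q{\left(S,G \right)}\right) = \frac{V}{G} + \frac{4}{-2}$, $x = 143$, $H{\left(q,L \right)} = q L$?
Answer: $- \frac{469951}{3402} \approx -138.14$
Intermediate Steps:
$H{\left(q,L \right)} = L q$
$Q{\left(S,G \right)} = - \frac{20}{9} - \frac{2}{9 G}$ ($Q{\left(S,G \right)} = -2 + \frac{- \frac{2}{G} + \frac{4}{-2}}{9} = -2 + \frac{- \frac{2}{G} + 4 \left(- \frac{1}{2}\right)}{9} = -2 + \frac{- \frac{2}{G} - 2}{9} = -2 + \frac{-2 - \frac{2}{G}}{9} = -2 - \left(\frac{2}{9} + \frac{2}{9 G}\right) = - \frac{20}{9} - \frac{2}{9 G}$)
$f = - \frac{53}{54}$ ($f = \frac{53}{-54} = 53 \left(- \frac{1}{54}\right) = - \frac{53}{54} \approx -0.98148$)
$f \left(x + Q{\left(H{\left(5,-5 \right)},7 \right)}\right) = - \frac{53 \left(143 + \frac{2 \left(-1 - 70\right)}{9 \cdot 7}\right)}{54} = - \frac{53 \left(143 + \frac{2}{9} \cdot \frac{1}{7} \left(-1 - 70\right)\right)}{54} = - \frac{53 \left(143 + \frac{2}{9} \cdot \frac{1}{7} \left(-71\right)\right)}{54} = - \frac{53 \left(143 - \frac{142}{63}\right)}{54} = \left(- \frac{53}{54}\right) \frac{8867}{63} = - \frac{469951}{3402}$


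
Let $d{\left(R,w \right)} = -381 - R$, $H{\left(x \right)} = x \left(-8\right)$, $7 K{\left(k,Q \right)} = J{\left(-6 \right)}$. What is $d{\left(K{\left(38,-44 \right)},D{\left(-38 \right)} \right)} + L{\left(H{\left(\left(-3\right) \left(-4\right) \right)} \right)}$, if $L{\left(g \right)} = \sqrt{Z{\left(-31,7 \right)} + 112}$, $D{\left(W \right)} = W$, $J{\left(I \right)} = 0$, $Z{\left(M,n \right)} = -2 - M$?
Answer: $-381 + \sqrt{141} \approx -369.13$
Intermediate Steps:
$K{\left(k,Q \right)} = 0$ ($K{\left(k,Q \right)} = \frac{1}{7} \cdot 0 = 0$)
$H{\left(x \right)} = - 8 x$
$L{\left(g \right)} = \sqrt{141}$ ($L{\left(g \right)} = \sqrt{\left(-2 - -31\right) + 112} = \sqrt{\left(-2 + 31\right) + 112} = \sqrt{29 + 112} = \sqrt{141}$)
$d{\left(K{\left(38,-44 \right)},D{\left(-38 \right)} \right)} + L{\left(H{\left(\left(-3\right) \left(-4\right) \right)} \right)} = \left(-381 - 0\right) + \sqrt{141} = \left(-381 + 0\right) + \sqrt{141} = -381 + \sqrt{141}$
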